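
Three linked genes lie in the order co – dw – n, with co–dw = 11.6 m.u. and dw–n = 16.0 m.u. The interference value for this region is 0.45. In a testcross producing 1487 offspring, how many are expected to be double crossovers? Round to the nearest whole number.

Map distances give recombination frequencies of 0.116 and 0.160 for the two intervals.
With interference 0.45 (so coincidence = 0.55), expected double-crossover frequency = 0.116 × 0.160 × 0.55 = 0.01021.
Expected number = 0.01021 × 1487 = 15.18 ≈ 15.

15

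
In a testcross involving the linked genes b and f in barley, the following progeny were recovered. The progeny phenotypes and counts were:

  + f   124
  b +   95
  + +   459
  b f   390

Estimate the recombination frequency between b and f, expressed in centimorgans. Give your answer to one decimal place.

20.5 centimorgans

The two most frequent classes, + + (459) and b f (390), are the parental types, so the F1 was + + / b f.
The recombinant classes are + f and b +: 124 + 95 = 219.
Recombination frequency = 219/1068 = 0.2051 ≈ 20.5%, i.e. 20.5 centimorgans.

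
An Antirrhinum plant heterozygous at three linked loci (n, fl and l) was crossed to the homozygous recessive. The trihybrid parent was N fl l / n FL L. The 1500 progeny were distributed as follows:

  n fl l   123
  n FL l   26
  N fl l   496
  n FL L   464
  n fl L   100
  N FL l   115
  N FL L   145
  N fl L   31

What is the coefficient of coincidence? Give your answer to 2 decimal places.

0.97

The two rarest classes, N fl L and n FL l, are the double crossovers. Comparing them with the parentals, only the l allele has switched, so l is the middle locus and the order is fl – l – n.
fl–l: (215 + 57)/1500 = 0.1813; l–n: (268 + 57)/1500 = 0.2167.
Expected DCO frequency = 0.1813 × 0.2167 ≈ 0.03929; observed = 57/1500 ≈ 0.03800.
Coefficient of coincidence = 0.03800/0.03929 ≈ 0.97.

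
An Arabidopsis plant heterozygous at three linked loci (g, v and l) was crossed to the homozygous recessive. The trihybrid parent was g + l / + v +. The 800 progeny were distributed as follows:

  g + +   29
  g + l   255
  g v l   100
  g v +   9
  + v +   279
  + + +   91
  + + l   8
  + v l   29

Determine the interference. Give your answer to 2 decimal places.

0.13

The two rarest classes, + + l and g v +, are the double crossovers. Comparing them with the parentals, only the g allele has switched, so g is the middle locus and the order is v – g – l.
v–g: (191 + 17)/800 = 0.2600; g–l: (58 + 17)/800 = 0.0938.
Expected DCO frequency = 0.2600 × 0.0938 ≈ 0.02439; observed = 17/800 ≈ 0.02125.
Coefficient of coincidence = 0.02125/0.02439 ≈ 0.87; interference = 1 − 0.87 = 0.13.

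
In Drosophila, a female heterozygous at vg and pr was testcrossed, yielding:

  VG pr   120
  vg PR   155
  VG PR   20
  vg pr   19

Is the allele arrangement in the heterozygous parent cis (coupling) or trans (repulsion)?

trans

The two most frequent classes are VG pr (120) and vg PR (155); these are the parental (non-recombinant) types.
So the F1 carried VG pr on one chromosome and vg PR on the other — the recessive alleles are on opposite chromosomes (trans / repulsion).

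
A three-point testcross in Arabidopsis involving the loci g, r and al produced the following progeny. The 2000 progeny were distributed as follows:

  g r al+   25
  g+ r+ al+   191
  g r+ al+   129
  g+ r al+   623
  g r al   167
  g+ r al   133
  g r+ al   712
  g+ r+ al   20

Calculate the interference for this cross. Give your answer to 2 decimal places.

The two most frequent reciprocal classes, g+ r al+ and g r+ al, are the parental types, so the F1 was g+ r al+ / g r+ al.
The two rarest classes, g r al+ and g+ r+ al, are the double crossovers. Comparing them with the parentals, only the g allele has switched, so g is the middle locus and the order is al – g – r.
al–g: (262 + 45)/2000 = 0.1535; g–r: (358 + 45)/2000 = 0.2015.
Expected DCO frequency = 0.1535 × 0.2015 ≈ 0.03093; observed = 45/2000 ≈ 0.02250.
Coefficient of coincidence = 0.02250/0.03093 ≈ 0.73; interference = 1 − 0.73 = 0.27.

0.27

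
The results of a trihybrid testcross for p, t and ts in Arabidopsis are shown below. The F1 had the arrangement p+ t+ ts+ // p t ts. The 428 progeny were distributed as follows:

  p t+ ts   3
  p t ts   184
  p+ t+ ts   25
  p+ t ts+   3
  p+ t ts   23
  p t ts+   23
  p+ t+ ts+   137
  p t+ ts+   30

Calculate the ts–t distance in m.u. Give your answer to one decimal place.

The two rarest classes, p+ t ts+ and p t+ ts, are the double crossovers. Comparing them with the parentals, only the t allele has switched, so t is the middle locus and the order is ts – t – p.
Crossovers in the ts–t interval produce the single-crossover classes p+ t+ ts and p t ts+ (25 + 23 = 48) plus the double crossovers (6).
RF(ts–t) = (48 + 6) / 428 = 54/428 = 0.1262 → 12.6 m.u.

12.6 m.u.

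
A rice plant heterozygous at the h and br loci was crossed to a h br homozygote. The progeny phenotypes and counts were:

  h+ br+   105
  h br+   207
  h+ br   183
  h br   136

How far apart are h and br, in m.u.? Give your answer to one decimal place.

The two most frequent classes, h+ br (183) and h br+ (207), are the parental types, so the F1 was h+ br / h br+.
The recombinant classes are h+ br+ and h br: 105 + 136 = 241.
Recombination frequency = 241/631 = 0.3819 ≈ 38.2%, i.e. 38.2 m.u.

38.2 m.u.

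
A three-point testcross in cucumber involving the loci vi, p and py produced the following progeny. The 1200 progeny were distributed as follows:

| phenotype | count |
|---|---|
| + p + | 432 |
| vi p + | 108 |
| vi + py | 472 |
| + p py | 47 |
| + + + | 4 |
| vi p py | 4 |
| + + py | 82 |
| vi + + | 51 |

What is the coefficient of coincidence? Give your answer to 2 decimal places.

0.46

The two most frequent reciprocal classes, + p + and vi + py, are the parental types, so the F1 was + p + / vi + py.
The two rarest classes, + + + and vi p py, are the double crossovers. Comparing them with the parentals, only the p allele has switched, so p is the middle locus and the order is vi – p – py.
vi–p: (190 + 8)/1200 = 0.1650; p–py: (98 + 8)/1200 = 0.0883.
Expected DCO frequency = 0.1650 × 0.0883 ≈ 0.01457; observed = 8/1200 ≈ 0.00667.
Coefficient of coincidence = 0.00667/0.01457 ≈ 0.46.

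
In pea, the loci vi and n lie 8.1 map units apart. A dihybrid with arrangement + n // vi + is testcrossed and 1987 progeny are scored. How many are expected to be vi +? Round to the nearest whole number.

913

A map distance of 8.1 map units corresponds to a recombination frequency of 0.081.
The F1 is + n / vi +, so vi + is a parental gamete class with expected frequency (1 − r)/2 = 0.919/2 = 0.4595.
Expected number = 0.4595 × 1987 = 913.03 ≈ 913.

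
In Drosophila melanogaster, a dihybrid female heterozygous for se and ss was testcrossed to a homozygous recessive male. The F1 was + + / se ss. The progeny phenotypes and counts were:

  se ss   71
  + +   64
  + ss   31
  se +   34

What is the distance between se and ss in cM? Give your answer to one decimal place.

32.5 cM

The recombinant classes are + ss and se +: 31 + 34 = 65.
Recombination frequency = 65/200 = 0.3250 ≈ 32.5%, i.e. 32.5 cM.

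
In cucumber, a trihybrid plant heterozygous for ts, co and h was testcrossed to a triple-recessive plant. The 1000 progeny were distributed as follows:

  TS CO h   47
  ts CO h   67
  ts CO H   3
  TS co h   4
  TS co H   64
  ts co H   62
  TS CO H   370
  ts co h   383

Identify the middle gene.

ts

The two most frequent reciprocal classes, TS CO H and ts co h, are the parental types, so the F1 was TS CO H / ts co h.
The two rarest classes, ts CO H and TS co h, are the double crossovers. Comparing them with the parentals, only the ts allele has switched, so ts is the middle locus and the order is co – ts – h.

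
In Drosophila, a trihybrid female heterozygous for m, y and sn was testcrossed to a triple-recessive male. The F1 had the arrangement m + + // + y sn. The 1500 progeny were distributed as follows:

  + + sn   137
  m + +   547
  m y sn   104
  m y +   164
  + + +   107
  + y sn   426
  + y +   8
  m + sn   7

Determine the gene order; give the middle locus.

sn

The two rarest classes, m + sn and + y +, are the double crossovers. Comparing them with the parentals, only the sn allele has switched, so sn is the middle locus and the order is m – sn – y.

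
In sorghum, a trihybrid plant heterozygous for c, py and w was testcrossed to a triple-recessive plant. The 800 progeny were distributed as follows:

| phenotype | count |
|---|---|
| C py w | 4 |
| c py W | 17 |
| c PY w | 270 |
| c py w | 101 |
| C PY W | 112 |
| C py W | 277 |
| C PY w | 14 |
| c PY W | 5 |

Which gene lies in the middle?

w

The two most frequent reciprocal classes, C py W and c PY w, are the parental types, so the F1 was C py W / c PY w.
The two rarest classes, C py w and c PY W, are the double crossovers. Comparing them with the parentals, only the w allele has switched, so w is the middle locus and the order is py – w – c.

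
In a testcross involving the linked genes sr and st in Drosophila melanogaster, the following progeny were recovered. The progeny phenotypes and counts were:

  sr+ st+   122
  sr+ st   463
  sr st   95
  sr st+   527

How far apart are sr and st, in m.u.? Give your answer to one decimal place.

The two most frequent classes, sr+ st (463) and sr st+ (527), are the parental types, so the F1 was sr+ st / sr st+.
The recombinant classes are sr+ st+ and sr st: 122 + 95 = 217.
Recombination frequency = 217/1207 = 0.1798 ≈ 18.0%, i.e. 18.0 m.u.

18.0 m.u.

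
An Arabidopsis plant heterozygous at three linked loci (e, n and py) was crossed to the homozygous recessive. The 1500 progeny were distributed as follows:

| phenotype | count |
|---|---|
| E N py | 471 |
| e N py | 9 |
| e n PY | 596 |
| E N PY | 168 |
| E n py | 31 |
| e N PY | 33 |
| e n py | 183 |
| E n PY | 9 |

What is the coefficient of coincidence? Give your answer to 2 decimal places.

The two most frequent reciprocal classes, e n PY and E N py, are the parental types, so the F1 was e n PY / E N py.
The two rarest classes, E n PY and e N py, are the double crossovers. Comparing them with the parentals, only the e allele has switched, so e is the middle locus and the order is py – e – n.
py–e: (351 + 18)/1500 = 0.2460; e–n: (64 + 18)/1500 = 0.0547.
Expected DCO frequency = 0.2460 × 0.0547 ≈ 0.01346; observed = 18/1500 ≈ 0.01200.
Coefficient of coincidence = 0.01200/0.01346 ≈ 0.89.

0.89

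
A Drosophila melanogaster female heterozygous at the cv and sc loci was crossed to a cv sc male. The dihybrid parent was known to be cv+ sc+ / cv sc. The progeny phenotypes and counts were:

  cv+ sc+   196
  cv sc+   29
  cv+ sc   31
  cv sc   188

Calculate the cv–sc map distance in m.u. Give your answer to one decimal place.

The recombinant classes are cv+ sc and cv sc+: 31 + 29 = 60.
Recombination frequency = 60/444 = 0.1351 ≈ 13.5%, i.e. 13.5 m.u.

13.5 m.u.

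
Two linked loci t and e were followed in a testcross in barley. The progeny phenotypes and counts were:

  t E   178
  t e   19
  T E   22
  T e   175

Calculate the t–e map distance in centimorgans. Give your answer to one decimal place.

10.4 centimorgans

The two most frequent classes, T e (175) and t E (178), are the parental types, so the F1 was T e / t E.
The recombinant classes are T E and t e: 22 + 19 = 41.
Recombination frequency = 41/394 = 0.1041 ≈ 10.4%, i.e. 10.4 centimorgans.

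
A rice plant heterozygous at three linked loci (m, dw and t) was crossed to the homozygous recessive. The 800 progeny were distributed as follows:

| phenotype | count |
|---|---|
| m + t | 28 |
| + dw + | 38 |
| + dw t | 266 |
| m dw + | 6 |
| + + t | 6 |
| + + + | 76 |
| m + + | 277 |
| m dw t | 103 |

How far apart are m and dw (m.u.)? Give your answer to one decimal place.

23.9 m.u.

The two most frequent reciprocal classes, + dw t and m + +, are the parental types, so the F1 was + dw t / m + +.
The two rarest classes, + + t and m dw +, are the double crossovers. Comparing them with the parentals, only the dw allele has switched, so dw is the middle locus and the order is t – dw – m.
Crossovers in the dw–m interval produce the single-crossover classes m dw t and + + + (103 + 76 = 179) plus the double crossovers (12).
RF(dw–m) = (179 + 12) / 800 = 191/800 = 0.2387 → 23.9 m.u.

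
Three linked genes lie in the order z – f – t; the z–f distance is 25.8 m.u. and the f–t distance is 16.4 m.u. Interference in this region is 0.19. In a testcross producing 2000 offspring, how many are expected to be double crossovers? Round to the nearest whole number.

69

Map distances give recombination frequencies of 0.258 and 0.164 for the two intervals.
With interference 0.19 (so coincidence = 0.81), expected double-crossover frequency = 0.258 × 0.164 × 0.81 = 0.03427.
Expected number = 0.03427 × 2000 = 68.55 ≈ 69.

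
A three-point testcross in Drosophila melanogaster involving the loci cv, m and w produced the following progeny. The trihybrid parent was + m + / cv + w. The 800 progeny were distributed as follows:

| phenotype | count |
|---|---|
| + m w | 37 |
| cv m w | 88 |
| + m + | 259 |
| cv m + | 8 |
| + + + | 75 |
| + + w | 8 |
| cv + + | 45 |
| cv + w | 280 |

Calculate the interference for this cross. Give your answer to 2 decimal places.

0.27

The two rarest classes, cv m + and + + w, are the double crossovers. Comparing them with the parentals, only the cv allele has switched, so cv is the middle locus and the order is m – cv – w.
m–cv: (163 + 16)/800 = 0.2238; cv–w: (82 + 16)/800 = 0.1225.
Expected DCO frequency = 0.2238 × 0.1225 ≈ 0.02742; observed = 16/800 ≈ 0.02000.
Coefficient of coincidence = 0.02000/0.02742 ≈ 0.73; interference = 1 − 0.73 = 0.27.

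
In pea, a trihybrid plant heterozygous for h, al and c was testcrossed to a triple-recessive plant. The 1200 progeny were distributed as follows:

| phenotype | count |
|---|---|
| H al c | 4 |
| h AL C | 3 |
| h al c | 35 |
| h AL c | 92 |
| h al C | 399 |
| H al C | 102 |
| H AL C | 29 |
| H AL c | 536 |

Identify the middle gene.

The two most frequent reciprocal classes, H AL c and h al C, are the parental types, so the F1 was H AL c / h al C.
The two rarest classes, H al c and h AL C, are the double crossovers. Comparing them with the parentals, only the al allele has switched, so al is the middle locus and the order is h – al – c.

al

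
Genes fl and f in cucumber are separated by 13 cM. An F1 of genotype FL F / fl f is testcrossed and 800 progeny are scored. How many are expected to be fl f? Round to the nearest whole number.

A map distance of 13 cM corresponds to a recombination frequency of 0.130.
The F1 is FL F / fl f, so fl f is a parental gamete class with expected frequency (1 − r)/2 = 0.870/2 = 0.4350.
Expected number = 0.4350 × 800 = 348.00 ≈ 348.

348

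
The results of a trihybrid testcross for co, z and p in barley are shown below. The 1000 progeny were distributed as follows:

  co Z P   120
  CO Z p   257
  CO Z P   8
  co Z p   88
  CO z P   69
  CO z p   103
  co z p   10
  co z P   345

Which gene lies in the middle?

The two most frequent reciprocal classes, CO Z p and co z P, are the parental types, so the F1 was CO Z p / co z P.
The two rarest classes, CO Z P and co z p, are the double crossovers. Comparing them with the parentals, only the p allele has switched, so p is the middle locus and the order is z – p – co.

p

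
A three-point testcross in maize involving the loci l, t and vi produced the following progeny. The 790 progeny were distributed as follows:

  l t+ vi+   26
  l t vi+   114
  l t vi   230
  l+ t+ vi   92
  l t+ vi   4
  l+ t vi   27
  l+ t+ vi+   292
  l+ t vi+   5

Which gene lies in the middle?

t

The two most frequent reciprocal classes, l t vi and l+ t+ vi+, are the parental types, so the F1 was l t vi / l+ t+ vi+.
The two rarest classes, l t+ vi and l+ t vi+, are the double crossovers. Comparing them with the parentals, only the t allele has switched, so t is the middle locus and the order is vi – t – l.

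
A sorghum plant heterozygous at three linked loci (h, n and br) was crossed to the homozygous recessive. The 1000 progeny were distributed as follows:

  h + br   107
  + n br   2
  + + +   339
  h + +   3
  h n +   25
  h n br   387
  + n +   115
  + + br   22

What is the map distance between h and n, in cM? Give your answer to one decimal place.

The two most frequent reciprocal classes, + + + and h n br, are the parental types, so the F1 was + + + / h n br.
The two rarest classes, h + + and + n br, are the double crossovers. Comparing them with the parentals, only the h allele has switched, so h is the middle locus and the order is n – h – br.
Crossovers in the n–h interval produce the single-crossover classes + n + and h + br (115 + 107 = 222) plus the double crossovers (5).
RF(n–h) = (222 + 5) / 1000 = 227/1000 = 0.2270 → 22.7 cM.

22.7 cM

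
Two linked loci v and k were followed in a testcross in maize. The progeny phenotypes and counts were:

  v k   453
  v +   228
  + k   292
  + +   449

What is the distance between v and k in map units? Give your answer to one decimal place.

The two most frequent classes, + + (449) and v k (453), are the parental types, so the F1 was + + / v k.
The recombinant classes are + k and v +: 292 + 228 = 520.
Recombination frequency = 520/1422 = 0.3657 ≈ 36.6%, i.e. 36.6 map units.

36.6 map units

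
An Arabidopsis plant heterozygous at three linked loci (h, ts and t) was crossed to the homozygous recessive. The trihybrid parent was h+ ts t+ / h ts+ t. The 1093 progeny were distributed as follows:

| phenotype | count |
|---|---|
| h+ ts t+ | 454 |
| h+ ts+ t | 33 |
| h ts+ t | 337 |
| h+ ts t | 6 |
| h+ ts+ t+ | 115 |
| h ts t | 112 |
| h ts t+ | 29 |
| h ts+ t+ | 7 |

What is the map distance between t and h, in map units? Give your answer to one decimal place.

6.9 map units

The two rarest classes, h+ ts t and h ts+ t+, are the double crossovers. Comparing them with the parentals, only the t allele has switched, so t is the middle locus and the order is ts – t – h.
Crossovers in the t–h interval produce the single-crossover classes h ts t+ and h+ ts+ t (29 + 33 = 62) plus the double crossovers (13).
RF(t–h) = (62 + 13) / 1093 = 75/1093 = 0.0686 → 6.9 map units.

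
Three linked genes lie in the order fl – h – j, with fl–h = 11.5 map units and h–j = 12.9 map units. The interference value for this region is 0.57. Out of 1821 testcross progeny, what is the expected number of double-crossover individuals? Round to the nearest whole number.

12

Map distances give recombination frequencies of 0.115 and 0.129 for the two intervals.
With interference 0.57 (so coincidence = 0.43), expected double-crossover frequency = 0.115 × 0.129 × 0.43 = 0.00638.
Expected number = 0.00638 × 1821 = 11.62 ≈ 12.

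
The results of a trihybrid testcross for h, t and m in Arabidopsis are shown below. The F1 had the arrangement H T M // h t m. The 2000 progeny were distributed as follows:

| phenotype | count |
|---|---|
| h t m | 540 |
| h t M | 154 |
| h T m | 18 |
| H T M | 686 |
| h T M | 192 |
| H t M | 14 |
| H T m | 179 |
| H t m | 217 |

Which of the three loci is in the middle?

t

The two rarest classes, H t M and h T m, are the double crossovers. Comparing them with the parentals, only the t allele has switched, so t is the middle locus and the order is m – t – h.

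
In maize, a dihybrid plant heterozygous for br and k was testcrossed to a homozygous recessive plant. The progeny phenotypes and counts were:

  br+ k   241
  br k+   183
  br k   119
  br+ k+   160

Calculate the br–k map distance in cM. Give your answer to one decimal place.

The two most frequent classes, br+ k (241) and br k+ (183), are the parental types, so the F1 was br+ k / br k+.
The recombinant classes are br+ k+ and br k: 160 + 119 = 279.
Recombination frequency = 279/703 = 0.3969 ≈ 39.7%, i.e. 39.7 cM.

39.7 cM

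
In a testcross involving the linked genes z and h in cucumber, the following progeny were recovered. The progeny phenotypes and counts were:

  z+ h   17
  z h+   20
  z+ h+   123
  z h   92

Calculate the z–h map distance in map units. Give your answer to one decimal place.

The two most frequent classes, z+ h+ (123) and z h (92), are the parental types, so the F1 was z+ h+ / z h.
The recombinant classes are z+ h and z h+: 17 + 20 = 37.
Recombination frequency = 37/252 = 0.1468 ≈ 14.7%, i.e. 14.7 map units.

14.7 map units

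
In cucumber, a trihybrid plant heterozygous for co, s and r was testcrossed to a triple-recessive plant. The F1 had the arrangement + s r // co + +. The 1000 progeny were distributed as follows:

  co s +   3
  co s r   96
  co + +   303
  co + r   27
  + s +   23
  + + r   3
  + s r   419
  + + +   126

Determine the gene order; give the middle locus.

s

The two rarest classes, + + r and co s +, are the double crossovers. Comparing them with the parentals, only the s allele has switched, so s is the middle locus and the order is co – s – r.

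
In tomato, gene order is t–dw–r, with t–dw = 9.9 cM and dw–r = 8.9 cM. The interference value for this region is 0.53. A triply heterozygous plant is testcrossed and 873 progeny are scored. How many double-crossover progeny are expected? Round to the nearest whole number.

4

Map distances give recombination frequencies of 0.099 and 0.089 for the two intervals.
With interference 0.53 (so coincidence = 0.47), expected double-crossover frequency = 0.099 × 0.089 × 0.47 = 0.00414.
Expected number = 0.00414 × 873 = 3.62 ≈ 4.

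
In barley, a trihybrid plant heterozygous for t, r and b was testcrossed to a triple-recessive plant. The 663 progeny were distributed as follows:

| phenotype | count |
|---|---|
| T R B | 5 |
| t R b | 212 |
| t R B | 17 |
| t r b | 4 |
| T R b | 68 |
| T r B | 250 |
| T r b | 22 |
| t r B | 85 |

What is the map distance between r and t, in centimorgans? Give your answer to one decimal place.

The two most frequent reciprocal classes, t R b and T r B, are the parental types, so the F1 was t R b / T r B.
The two rarest classes, t r b and T R B, are the double crossovers. Comparing them with the parentals, only the r allele has switched, so r is the middle locus and the order is t – r – b.
Crossovers in the t–r interval produce the single-crossover classes T R b and t r B (68 + 85 = 153) plus the double crossovers (9).
RF(t–r) = (153 + 9) / 663 = 162/663 = 0.2443 → 24.4 centimorgans.

24.4 centimorgans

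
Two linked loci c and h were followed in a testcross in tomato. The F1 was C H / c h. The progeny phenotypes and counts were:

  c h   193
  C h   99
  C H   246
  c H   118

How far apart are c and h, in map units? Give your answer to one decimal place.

The recombinant classes are C h and c H: 99 + 118 = 217.
Recombination frequency = 217/656 = 0.3308 ≈ 33.1%, i.e. 33.1 map units.

33.1 map units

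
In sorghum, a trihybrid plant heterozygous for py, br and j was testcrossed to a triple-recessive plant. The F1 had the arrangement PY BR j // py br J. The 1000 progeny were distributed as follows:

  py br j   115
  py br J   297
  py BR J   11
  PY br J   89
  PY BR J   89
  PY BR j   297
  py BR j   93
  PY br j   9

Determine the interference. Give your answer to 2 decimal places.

0.56

The two rarest classes, PY br j and py BR J, are the double crossovers. Comparing them with the parentals, only the br allele has switched, so br is the middle locus and the order is py – br – j.
py–br: (182 + 20)/1000 = 0.2020; br–j: (204 + 20)/1000 = 0.2240.
Expected DCO frequency = 0.2020 × 0.2240 ≈ 0.04525; observed = 20/1000 ≈ 0.02000.
Coefficient of coincidence = 0.02000/0.04525 ≈ 0.44; interference = 1 − 0.44 = 0.56.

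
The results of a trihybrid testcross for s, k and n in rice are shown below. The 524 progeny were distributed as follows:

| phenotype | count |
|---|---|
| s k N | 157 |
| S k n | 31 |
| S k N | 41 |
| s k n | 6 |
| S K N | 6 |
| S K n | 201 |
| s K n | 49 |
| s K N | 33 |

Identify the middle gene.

The two most frequent reciprocal classes, s k N and S K n, are the parental types, so the F1 was s k N / S K n.
The two rarest classes, s k n and S K N, are the double crossovers. Comparing them with the parentals, only the n allele has switched, so n is the middle locus and the order is k – n – s.

n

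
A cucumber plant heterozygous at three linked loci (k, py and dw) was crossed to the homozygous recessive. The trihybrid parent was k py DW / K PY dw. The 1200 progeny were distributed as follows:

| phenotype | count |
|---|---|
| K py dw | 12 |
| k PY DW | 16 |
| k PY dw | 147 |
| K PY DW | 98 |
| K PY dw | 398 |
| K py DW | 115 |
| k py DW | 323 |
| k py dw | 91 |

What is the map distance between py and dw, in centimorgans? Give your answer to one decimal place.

The two rarest classes, k PY DW and K py dw, are the double crossovers. Comparing them with the parentals, only the py allele has switched, so py is the middle locus and the order is k – py – dw.
Crossovers in the py–dw interval produce the single-crossover classes k py dw and K PY DW (91 + 98 = 189) plus the double crossovers (28).
RF(py–dw) = (189 + 28) / 1200 = 217/1200 = 0.1808 → 18.1 centimorgans.

18.1 centimorgans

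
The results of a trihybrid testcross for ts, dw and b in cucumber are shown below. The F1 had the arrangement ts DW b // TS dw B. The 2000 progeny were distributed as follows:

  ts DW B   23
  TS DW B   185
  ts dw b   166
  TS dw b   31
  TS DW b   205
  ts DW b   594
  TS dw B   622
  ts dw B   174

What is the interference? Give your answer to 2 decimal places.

0.38

The two rarest classes, ts DW B and TS dw b, are the double crossovers. Comparing them with the parentals, only the b allele has switched, so b is the middle locus and the order is dw – b – ts.
dw–b: (351 + 54)/2000 = 0.2025; b–ts: (379 + 54)/2000 = 0.2165.
Expected DCO frequency = 0.2025 × 0.2165 ≈ 0.04384; observed = 54/2000 ≈ 0.02700.
Coefficient of coincidence = 0.02700/0.04384 ≈ 0.62; interference = 1 − 0.62 = 0.38.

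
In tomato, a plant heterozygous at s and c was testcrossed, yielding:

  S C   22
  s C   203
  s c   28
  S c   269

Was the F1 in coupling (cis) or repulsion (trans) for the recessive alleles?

trans

The two most frequent classes are S c (269) and s C (203); these are the parental (non-recombinant) types.
So the F1 carried S c on one chromosome and s C on the other — the recessive alleles are on opposite chromosomes (trans / repulsion).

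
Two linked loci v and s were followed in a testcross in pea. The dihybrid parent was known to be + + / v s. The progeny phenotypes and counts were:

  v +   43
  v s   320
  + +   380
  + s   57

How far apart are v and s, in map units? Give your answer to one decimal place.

The recombinant classes are + s and v +: 57 + 43 = 100.
Recombination frequency = 100/800 = 0.1250 ≈ 12.5%, i.e. 12.5 map units.

12.5 map units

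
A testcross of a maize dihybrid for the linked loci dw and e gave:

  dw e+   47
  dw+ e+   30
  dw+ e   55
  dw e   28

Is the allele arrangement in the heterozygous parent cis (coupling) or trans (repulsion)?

trans

The two most frequent classes are dw+ e (55) and dw e+ (47); these are the parental (non-recombinant) types.
So the F1 carried dw+ e on one chromosome and dw e+ on the other — the recessive alleles are on opposite chromosomes (trans / repulsion).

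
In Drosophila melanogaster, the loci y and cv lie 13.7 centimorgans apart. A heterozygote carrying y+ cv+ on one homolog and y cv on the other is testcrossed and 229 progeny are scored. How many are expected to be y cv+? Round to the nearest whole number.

A map distance of 13.7 centimorgans corresponds to a recombination frequency of 0.137.
The F1 is y+ cv+ / y cv, so y cv+ is a recombinant gamete class with expected frequency r/2 = 0.137/2 = 0.0685.
Expected number = 0.0685 × 229 = 15.69 ≈ 16.

16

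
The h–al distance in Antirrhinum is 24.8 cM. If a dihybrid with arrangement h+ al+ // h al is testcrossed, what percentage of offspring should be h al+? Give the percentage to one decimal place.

12.4%

A map distance of 24.8 cM corresponds to a recombination frequency of 0.248.
The F1 is h+ al+ / h al, so h al+ is a recombinant gamete class with expected frequency r/2 = 0.248/2 = 0.1240.
That is 0.1240 = 12.4% of the progeny.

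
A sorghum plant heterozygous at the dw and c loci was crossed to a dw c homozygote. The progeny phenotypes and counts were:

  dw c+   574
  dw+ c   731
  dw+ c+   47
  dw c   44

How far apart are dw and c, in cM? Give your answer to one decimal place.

6.5 cM

The two most frequent classes, dw+ c (731) and dw c+ (574), are the parental types, so the F1 was dw+ c / dw c+.
The recombinant classes are dw+ c+ and dw c: 47 + 44 = 91.
Recombination frequency = 91/1396 = 0.0652 ≈ 6.5%, i.e. 6.5 cM.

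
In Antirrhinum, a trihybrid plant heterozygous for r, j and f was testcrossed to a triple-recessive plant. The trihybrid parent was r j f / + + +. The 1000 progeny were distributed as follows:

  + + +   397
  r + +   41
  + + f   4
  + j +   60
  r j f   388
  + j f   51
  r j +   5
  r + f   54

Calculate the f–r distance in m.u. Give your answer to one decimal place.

10.1 m.u.

The two rarest classes, r j + and + + f, are the double crossovers. Comparing them with the parentals, only the f allele has switched, so f is the middle locus and the order is r – f – j.
Crossovers in the r–f interval produce the single-crossover classes + j f and r + + (51 + 41 = 92) plus the double crossovers (9).
RF(r–f) = (92 + 9) / 1000 = 101/1000 = 0.1010 → 10.1 m.u.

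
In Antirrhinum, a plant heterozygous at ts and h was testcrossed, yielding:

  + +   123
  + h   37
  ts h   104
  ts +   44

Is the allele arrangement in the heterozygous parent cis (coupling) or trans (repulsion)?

cis

The two most frequent classes are + + (123) and ts h (104); these are the parental (non-recombinant) types.
So the F1 carried + + on one chromosome and ts h on the other — the recessive alleles are on the same chromosome (cis / coupling).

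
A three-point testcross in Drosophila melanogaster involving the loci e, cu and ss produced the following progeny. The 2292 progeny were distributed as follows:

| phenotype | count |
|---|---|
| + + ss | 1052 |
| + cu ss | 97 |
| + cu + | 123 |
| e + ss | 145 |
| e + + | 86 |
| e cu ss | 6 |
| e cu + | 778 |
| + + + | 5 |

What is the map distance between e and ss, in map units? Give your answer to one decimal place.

12.2 map units

The two most frequent reciprocal classes, e cu + and + + ss, are the parental types, so the F1 was e cu + / + + ss.
The two rarest classes, e cu ss and + + +, are the double crossovers. Comparing them with the parentals, only the ss allele has switched, so ss is the middle locus and the order is cu – ss – e.
Crossovers in the ss–e interval produce the single-crossover classes + cu + and e + ss (123 + 145 = 268) plus the double crossovers (11).
RF(ss–e) = (268 + 11) / 2292 = 279/2292 = 0.1217 → 12.2 map units.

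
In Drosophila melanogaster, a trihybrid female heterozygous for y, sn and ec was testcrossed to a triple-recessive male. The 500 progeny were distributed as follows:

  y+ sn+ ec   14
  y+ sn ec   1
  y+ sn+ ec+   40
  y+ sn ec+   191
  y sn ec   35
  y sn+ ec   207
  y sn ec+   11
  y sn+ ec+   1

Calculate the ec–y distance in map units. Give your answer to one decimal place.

The two most frequent reciprocal classes, y sn+ ec and y+ sn ec+, are the parental types, so the F1 was y sn+ ec / y+ sn ec+.
The two rarest classes, y sn+ ec+ and y+ sn ec, are the double crossovers. Comparing them with the parentals, only the ec allele has switched, so ec is the middle locus and the order is y – ec – sn.
Crossovers in the y–ec interval produce the single-crossover classes y+ sn+ ec and y sn ec+ (14 + 11 = 25) plus the double crossovers (2).
RF(y–ec) = (25 + 2) / 500 = 27/500 = 0.0540 → 5.4 map units.

5.4 map units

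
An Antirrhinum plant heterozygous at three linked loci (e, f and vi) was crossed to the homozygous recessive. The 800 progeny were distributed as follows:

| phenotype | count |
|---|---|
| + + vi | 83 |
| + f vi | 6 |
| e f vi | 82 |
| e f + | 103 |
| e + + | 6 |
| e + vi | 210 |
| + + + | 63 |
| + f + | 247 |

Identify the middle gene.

vi

The two most frequent reciprocal classes, e + vi and + f +, are the parental types, so the F1 was e + vi / + f +.
The two rarest classes, e + + and + f vi, are the double crossovers. Comparing them with the parentals, only the vi allele has switched, so vi is the middle locus and the order is e – vi – f.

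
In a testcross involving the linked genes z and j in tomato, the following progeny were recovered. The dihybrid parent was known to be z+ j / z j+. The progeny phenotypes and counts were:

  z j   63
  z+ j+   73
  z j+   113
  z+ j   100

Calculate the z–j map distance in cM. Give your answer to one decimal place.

The recombinant classes are z+ j+ and z j: 73 + 63 = 136.
Recombination frequency = 136/349 = 0.3897 ≈ 39.0%, i.e. 39.0 cM.

39.0 cM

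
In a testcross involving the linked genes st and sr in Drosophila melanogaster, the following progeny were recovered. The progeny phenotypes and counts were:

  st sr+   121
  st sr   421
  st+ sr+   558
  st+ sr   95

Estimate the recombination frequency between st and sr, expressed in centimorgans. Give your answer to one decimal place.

18.1 centimorgans

The two most frequent classes, st+ sr+ (558) and st sr (421), are the parental types, so the F1 was st+ sr+ / st sr.
The recombinant classes are st+ sr and st sr+: 95 + 121 = 216.
Recombination frequency = 216/1195 = 0.1808 ≈ 18.1%, i.e. 18.1 centimorgans.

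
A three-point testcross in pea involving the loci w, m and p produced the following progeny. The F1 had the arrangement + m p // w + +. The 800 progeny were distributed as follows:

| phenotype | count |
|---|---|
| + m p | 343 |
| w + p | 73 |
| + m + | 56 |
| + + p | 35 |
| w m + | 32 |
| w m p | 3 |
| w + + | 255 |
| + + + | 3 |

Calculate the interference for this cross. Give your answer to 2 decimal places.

0.51

The two rarest classes, w m p and + + +, are the double crossovers. Comparing them with the parentals, only the w allele has switched, so w is the middle locus and the order is m – w – p.
m–w: (67 + 6)/800 = 0.0912; w–p: (129 + 6)/800 = 0.1688.
Expected DCO frequency = 0.0912 × 0.1688 ≈ 0.01539; observed = 6/800 ≈ 0.00750.
Coefficient of coincidence = 0.00750/0.01539 ≈ 0.49; interference = 1 − 0.49 = 0.51.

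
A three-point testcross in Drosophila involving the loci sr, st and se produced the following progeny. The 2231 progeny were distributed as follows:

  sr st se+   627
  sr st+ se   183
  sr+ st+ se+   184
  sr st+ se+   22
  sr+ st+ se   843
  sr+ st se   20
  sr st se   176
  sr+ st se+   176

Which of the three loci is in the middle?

The two most frequent reciprocal classes, sr st se+ and sr+ st+ se, are the parental types, so the F1 was sr st se+ / sr+ st+ se.
The two rarest classes, sr st+ se+ and sr+ st se, are the double crossovers. Comparing them with the parentals, only the st allele has switched, so st is the middle locus and the order is sr – st – se.

st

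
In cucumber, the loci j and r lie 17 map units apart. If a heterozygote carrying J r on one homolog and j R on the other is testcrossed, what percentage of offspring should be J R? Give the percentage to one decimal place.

8.5%

A map distance of 17 map units corresponds to a recombination frequency of 0.170.
The F1 is J r / j R, so J R is a recombinant gamete class with expected frequency r/2 = 0.170/2 = 0.0850.
That is 0.0850 = 8.5% of the progeny.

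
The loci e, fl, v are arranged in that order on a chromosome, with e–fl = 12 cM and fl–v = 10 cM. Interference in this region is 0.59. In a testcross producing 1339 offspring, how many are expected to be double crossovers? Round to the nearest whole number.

7

Map distances give recombination frequencies of 0.120 and 0.100 for the two intervals.
With interference 0.59 (so coincidence = 0.41), expected double-crossover frequency = 0.120 × 0.100 × 0.41 = 0.00492.
Expected number = 0.00492 × 1339 = 6.59 ≈ 7.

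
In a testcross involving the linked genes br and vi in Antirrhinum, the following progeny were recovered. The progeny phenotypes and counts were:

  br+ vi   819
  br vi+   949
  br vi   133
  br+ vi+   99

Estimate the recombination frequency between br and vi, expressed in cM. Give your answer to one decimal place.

The two most frequent classes, br+ vi (819) and br vi+ (949), are the parental types, so the F1 was br+ vi / br vi+.
The recombinant classes are br+ vi+ and br vi: 99 + 133 = 232.
Recombination frequency = 232/2000 = 0.1160 ≈ 11.6%, i.e. 11.6 cM.

11.6 cM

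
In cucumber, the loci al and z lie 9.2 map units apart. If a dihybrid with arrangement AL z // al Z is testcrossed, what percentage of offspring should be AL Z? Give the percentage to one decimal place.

4.6%

A map distance of 9.2 map units corresponds to a recombination frequency of 0.092.
The F1 is AL z / al Z, so AL Z is a recombinant gamete class with expected frequency r/2 = 0.092/2 = 0.0460.
That is 0.0460 = 4.6% of the progeny.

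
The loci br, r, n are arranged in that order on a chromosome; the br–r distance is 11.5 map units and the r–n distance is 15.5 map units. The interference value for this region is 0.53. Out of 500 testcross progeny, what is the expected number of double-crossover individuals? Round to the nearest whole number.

Map distances give recombination frequencies of 0.115 and 0.155 for the two intervals.
With interference 0.53 (so coincidence = 0.47), expected double-crossover frequency = 0.115 × 0.155 × 0.47 = 0.00838.
Expected number = 0.00838 × 500 = 4.19 ≈ 4.

4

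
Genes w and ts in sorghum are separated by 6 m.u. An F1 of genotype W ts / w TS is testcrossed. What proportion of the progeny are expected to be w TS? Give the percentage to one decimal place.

47.0%

A map distance of 6 m.u. corresponds to a recombination frequency of 0.060.
The F1 is W ts / w TS, so w TS is a parental gamete class with expected frequency (1 − r)/2 = 0.940/2 = 0.4700.
That is 0.4700 = 47.0% of the progeny.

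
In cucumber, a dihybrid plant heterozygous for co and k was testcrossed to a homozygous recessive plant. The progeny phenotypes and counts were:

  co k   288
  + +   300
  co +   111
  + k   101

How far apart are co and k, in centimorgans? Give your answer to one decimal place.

The two most frequent classes, + + (300) and co k (288), are the parental types, so the F1 was + + / co k.
The recombinant classes are + k and co +: 101 + 111 = 212.
Recombination frequency = 212/800 = 0.2650 ≈ 26.5%, i.e. 26.5 centimorgans.

26.5 centimorgans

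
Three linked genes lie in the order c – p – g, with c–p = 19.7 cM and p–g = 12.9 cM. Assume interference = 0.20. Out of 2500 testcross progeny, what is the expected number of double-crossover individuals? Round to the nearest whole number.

51

Map distances give recombination frequencies of 0.197 and 0.129 for the two intervals.
With interference 0.20 (so coincidence = 0.80), expected double-crossover frequency = 0.197 × 0.129 × 0.80 = 0.02033.
Expected number = 0.02033 × 2500 = 50.83 ≈ 51.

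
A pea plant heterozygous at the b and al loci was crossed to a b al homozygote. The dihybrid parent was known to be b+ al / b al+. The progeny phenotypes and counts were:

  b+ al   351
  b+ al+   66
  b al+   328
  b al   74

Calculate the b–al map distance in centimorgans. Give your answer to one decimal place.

17.1 centimorgans

The recombinant classes are b+ al+ and b al: 66 + 74 = 140.
Recombination frequency = 140/819 = 0.1709 ≈ 17.1%, i.e. 17.1 centimorgans.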